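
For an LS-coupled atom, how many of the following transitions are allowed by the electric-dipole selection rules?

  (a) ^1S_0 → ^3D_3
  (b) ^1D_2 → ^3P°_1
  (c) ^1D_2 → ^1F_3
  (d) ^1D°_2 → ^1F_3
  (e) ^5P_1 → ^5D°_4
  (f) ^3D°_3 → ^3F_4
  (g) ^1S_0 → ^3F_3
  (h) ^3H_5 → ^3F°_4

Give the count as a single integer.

2

(a) forbidden (parity, ΔS, ΔL, ΔJ fail)
(b) forbidden (ΔS fails)
(c) forbidden (parity fails)
(d) allowed
(e) forbidden (ΔJ fails)
(f) allowed
(g) forbidden (parity, ΔS, ΔL, ΔJ fail)
(h) forbidden (ΔL fails)
Total allowed: 2 of 8.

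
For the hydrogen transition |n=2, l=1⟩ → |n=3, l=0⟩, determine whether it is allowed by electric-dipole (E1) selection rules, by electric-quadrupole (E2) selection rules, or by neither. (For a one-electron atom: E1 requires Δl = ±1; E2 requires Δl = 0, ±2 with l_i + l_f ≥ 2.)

Δl = 0 − 1 = -1; l_i + l_f = 1.
E1 (Δl = ±1): satisfied.
E2 (Δl = 0,±2, l_i+l_f ≥ 2): not satisfied.

E1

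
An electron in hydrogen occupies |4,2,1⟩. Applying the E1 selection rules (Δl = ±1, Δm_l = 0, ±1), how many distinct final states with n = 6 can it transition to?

5

E1 requires Δl = ±1, so l_f ∈ {1, 3}; with 0 ≤ l_f ≤ n_f−1 = 5, the allowed l_f values are {1, 3}.
For l_f = 1: m_f ∈ {m_i−1, m_i, m_i+1} ∩ [−1, 1] = {0, 1} → 2 states.
For l_f = 3: m_f ∈ {m_i−1, m_i, m_i+1} ∩ [−3, 3] = {0, 1, 2} → 3 states.
Total: 5.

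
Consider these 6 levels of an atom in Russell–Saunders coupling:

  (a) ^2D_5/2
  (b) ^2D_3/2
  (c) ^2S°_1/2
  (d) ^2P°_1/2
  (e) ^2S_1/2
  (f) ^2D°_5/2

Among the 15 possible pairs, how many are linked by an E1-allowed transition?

4

(a)–(b): forbidden (parity).
(a)–(c): forbidden (ΔL, ΔJ).
(a)–(d): forbidden (ΔJ).
(a)–(e): forbidden (parity, ΔL, ΔJ).
(a)–(f): allowed.
(b)–(c): forbidden (ΔL).
(b)–(d): allowed.
(b)–(e): forbidden (parity, ΔL).
(b)–(f): allowed.
(c)–(d): forbidden (parity).
(c)–(e): forbidden (ΔL).
(c)–(f): forbidden (parity, ΔL, ΔJ).
(d)–(e): allowed.
(d)–(f): forbidden (parity, ΔJ).
(e)–(f): forbidden (ΔL, ΔJ).
Allowed pairs: 4 of 15.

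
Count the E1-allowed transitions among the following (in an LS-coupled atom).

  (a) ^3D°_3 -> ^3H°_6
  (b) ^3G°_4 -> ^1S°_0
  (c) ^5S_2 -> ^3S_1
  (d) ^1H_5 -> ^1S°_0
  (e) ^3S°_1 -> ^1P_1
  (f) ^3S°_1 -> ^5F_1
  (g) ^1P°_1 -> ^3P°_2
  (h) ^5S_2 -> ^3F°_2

0

(a) forbidden (parity, ΔL, ΔJ fail)
(b) forbidden (parity, ΔS, ΔL, ΔJ fail)
(c) forbidden (parity, ΔS, ΔL fail)
(d) forbidden (ΔL, ΔJ fail)
(e) forbidden (ΔS fails)
(f) forbidden (ΔS, ΔL fail)
(g) forbidden (parity, ΔS fail)
(h) forbidden (ΔS, ΔL fail)
Total allowed: 0 of 8.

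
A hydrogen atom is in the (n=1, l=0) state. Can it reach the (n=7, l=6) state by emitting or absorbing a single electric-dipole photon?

forbidden

l: 0 → 6 (Δl = +6). Δl = ±1 fails.
The transition is electric-dipole forbidden.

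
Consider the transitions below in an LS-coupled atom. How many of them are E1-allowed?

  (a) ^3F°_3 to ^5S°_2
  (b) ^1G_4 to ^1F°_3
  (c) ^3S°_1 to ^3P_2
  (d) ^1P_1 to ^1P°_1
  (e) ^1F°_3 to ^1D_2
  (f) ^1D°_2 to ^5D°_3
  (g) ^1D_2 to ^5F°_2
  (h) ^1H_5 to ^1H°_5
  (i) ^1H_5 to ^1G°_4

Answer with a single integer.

(a) forbidden (parity, ΔS, ΔL fail)
(b) allowed
(c) allowed
(d) allowed
(e) allowed
(f) forbidden (parity, ΔS fail)
(g) forbidden (ΔS fails)
(h) allowed
(i) allowed
Total allowed: 6 of 9.

6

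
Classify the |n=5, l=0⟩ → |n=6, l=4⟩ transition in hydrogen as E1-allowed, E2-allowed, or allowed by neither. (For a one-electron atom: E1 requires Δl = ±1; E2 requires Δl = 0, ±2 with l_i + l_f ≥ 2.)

Δl = 4 − 0 = +4; l_i + l_f = 4.
E1 (Δl = ±1): not satisfied.
E2 (Δl = 0,±2, l_i+l_f ≥ 2): not satisfied.

neither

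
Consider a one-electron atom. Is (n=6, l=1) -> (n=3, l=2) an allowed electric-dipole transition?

Δl = 2 − 1 = +1; the E1 rule Δl = ±1 is satisfied.
All E1 selection rules are satisfied.

allowed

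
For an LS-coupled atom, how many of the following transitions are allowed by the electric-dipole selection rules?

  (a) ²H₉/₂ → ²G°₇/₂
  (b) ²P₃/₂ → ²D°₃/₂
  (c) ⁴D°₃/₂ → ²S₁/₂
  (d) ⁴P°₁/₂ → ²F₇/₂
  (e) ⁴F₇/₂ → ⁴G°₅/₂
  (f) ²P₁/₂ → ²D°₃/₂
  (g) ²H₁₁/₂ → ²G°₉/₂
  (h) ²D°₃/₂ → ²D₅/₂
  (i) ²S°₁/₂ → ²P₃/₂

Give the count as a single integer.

7

(a) allowed
(b) allowed
(c) forbidden (ΔS, ΔL fail)
(d) forbidden (ΔS, ΔL, ΔJ fail)
(e) allowed
(f) allowed
(g) allowed
(h) allowed
(i) allowed
Total allowed: 7 of 9.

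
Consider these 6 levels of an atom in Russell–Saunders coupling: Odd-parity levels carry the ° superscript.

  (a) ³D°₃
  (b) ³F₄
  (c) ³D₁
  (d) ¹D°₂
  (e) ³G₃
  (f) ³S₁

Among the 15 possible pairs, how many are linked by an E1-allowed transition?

(a)–(b): allowed.
(a)–(c): forbidden (ΔJ).
(a)–(d): forbidden (parity, ΔS).
(a)–(e): forbidden (ΔL).
(a)–(f): forbidden (ΔL, ΔJ).
(b)–(c): forbidden (parity, ΔJ).
(b)–(d): forbidden (ΔS, ΔJ).
(b)–(e): forbidden (parity).
(b)–(f): forbidden (parity, ΔL, ΔJ).
(c)–(d): forbidden (ΔS).
(c)–(e): forbidden (parity, ΔL, ΔJ).
(c)–(f): forbidden (parity, ΔL).
(d)–(e): forbidden (ΔS, ΔL).
(d)–(f): forbidden (ΔS, ΔL).
(e)–(f): forbidden (parity, ΔL, ΔJ).
Allowed pairs: 1 of 15.

1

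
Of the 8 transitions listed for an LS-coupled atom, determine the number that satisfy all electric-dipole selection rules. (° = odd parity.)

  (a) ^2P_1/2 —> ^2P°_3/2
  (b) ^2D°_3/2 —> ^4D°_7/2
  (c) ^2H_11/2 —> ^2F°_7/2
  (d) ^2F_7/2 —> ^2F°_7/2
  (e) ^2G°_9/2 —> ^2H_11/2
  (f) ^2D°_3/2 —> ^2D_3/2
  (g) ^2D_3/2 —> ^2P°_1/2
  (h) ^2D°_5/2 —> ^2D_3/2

(a) allowed
(b) forbidden (parity, ΔS, ΔJ fail)
(c) forbidden (ΔL, ΔJ fail)
(d) allowed
(e) allowed
(f) allowed
(g) allowed
(h) allowed
Total allowed: 6 of 8.

6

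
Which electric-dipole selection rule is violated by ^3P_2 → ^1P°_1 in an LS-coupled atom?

the ΔS = 0 rule

ΔJ = 0, ±1 (not J=0↔0): J: 2 → 1, ΔJ = -1 — satisfied.
ΔS = 0: S: 1 → 0 — violated.
Parity must change: even → odd — satisfied.
ΔL = 0, ±1 (not L=0↔0): L: 1 → 1, ΔL = +0 — satisfied.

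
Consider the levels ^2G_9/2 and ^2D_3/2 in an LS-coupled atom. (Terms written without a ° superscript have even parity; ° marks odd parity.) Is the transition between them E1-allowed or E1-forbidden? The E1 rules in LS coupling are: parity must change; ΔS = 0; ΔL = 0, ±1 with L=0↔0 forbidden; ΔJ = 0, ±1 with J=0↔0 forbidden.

Reading off the term symbols: S 1/2→1/2, L 4→2, J 9/2→3/2, parity even→even.
Parity must change: even → even — ✗.
ΔS = 0: S: 1/2 → 1/2 — ✓.
ΔL = 0, ±1 (not L=0↔0): L: 4 → 2, ΔL = -2 — ✗.
ΔJ = 0, ±1 (not J=0↔0): J: 9/2 → 3/2, ΔJ = -3 — ✗.
Rule(s) violated: parity, ΔL, ΔJ.

forbidden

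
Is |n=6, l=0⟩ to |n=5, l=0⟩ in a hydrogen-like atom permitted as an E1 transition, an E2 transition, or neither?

neither

Δl = 0 − 0 = +0; l_i + l_f = 0.
E1 (Δl = ±1): not satisfied.
E2 (Δl = 0,±2, l_i+l_f ≥ 2): not satisfied.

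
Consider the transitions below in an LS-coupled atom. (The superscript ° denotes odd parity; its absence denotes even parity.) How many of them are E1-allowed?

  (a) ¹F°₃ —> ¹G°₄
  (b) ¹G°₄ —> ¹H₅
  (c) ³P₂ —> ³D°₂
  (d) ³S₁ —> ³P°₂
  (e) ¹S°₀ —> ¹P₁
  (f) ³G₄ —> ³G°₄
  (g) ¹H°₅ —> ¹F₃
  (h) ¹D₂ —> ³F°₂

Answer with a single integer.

(a) forbidden (parity fails)
(b) allowed
(c) allowed
(d) allowed
(e) allowed
(f) allowed
(g) forbidden (ΔL, ΔJ fail)
(h) forbidden (ΔS fails)
Total allowed: 5 of 8.

5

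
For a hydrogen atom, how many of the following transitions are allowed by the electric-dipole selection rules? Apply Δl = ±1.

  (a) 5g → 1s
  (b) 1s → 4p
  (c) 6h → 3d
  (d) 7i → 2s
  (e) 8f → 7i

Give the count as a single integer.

(a) forbidden — Δl = -4 (E1 requires Δl = ±1)
(b) allowed
(c) forbidden — Δl = -3 (E1 requires Δl = ±1)
(d) forbidden — Δl = -6 (E1 requires Δl = ±1)
(e) forbidden — Δl = +3 (E1 requires Δl = ±1)
Total allowed: 1 of 5.

1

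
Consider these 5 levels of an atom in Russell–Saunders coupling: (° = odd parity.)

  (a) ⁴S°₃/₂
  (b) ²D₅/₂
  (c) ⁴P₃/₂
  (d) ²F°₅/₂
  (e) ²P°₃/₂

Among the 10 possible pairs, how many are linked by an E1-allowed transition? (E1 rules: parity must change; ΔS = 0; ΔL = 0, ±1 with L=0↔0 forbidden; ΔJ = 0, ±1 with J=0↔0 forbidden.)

3

(a)–(b): forbidden (ΔS, ΔL).
(a)–(c): allowed.
(a)–(d): forbidden (parity, ΔS, ΔL).
(a)–(e): forbidden (parity, ΔS).
(b)–(c): forbidden (parity, ΔS).
(b)–(d): allowed.
(b)–(e): allowed.
(c)–(d): forbidden (ΔS, ΔL).
(c)–(e): forbidden (ΔS).
(d)–(e): forbidden (parity, ΔL).
Allowed pairs: 3 of 10.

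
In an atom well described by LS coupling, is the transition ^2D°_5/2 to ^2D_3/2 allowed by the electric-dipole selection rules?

allowed

Initial level: S=1/2, L=2, J=5/2, parity odd. Final level: S=1/2, L=2, J=3/2, parity even.
Parity must change: odd → even — ✓.
ΔS = 0: S: 1/2 → 1/2 — ✓.
ΔL = 0, ±1 (not L=0↔0): L: 2 → 2, ΔL = +0 — ✓.
ΔJ = 0, ±1 (not J=0↔0): J: 5/2 → 3/2, ΔJ = -1 — ✓.
All four E1 rules are satisfied.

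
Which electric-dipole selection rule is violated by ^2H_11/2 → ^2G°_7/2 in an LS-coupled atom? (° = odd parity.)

the ΔJ = 0, ±1 rule

Parity must change: even → odd — ok.
ΔS = 0: S: 1/2 → 1/2 — ok.
ΔJ = 0, ±1 (not J=0↔0): J: 11/2 → 7/2, ΔJ = -2 — fails.
ΔL = 0, ±1 (not L=0↔0): L: 5 → 4, ΔL = -1 — ok.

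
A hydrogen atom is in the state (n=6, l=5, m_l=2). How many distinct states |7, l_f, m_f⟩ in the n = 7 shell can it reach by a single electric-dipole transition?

6

E1 requires Δl = ±1, so l_f ∈ {4, 6}; with 0 ≤ l_f ≤ n_f−1 = 6, the allowed l_f values are {4, 6}.
For l_f = 4: m_f ∈ {m_i−1, m_i, m_i+1} ∩ [−4, 4] = {1, 2, 3} → 3 states.
For l_f = 6: m_f ∈ {m_i−1, m_i, m_i+1} ∩ [−6, 6] = {1, 2, 3} → 3 states.
Total: 6.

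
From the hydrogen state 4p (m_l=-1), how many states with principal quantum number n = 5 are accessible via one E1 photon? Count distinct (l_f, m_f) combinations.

E1 requires Δl = ±1, so l_f ∈ {0, 2}; with 0 ≤ l_f ≤ n_f−1 = 4, the allowed l_f values are {0, 2}.
For l_f = 0: m_f ∈ {m_i−1, m_i, m_i+1} ∩ [−0, 0] = {0} → 1 state.
For l_f = 2: m_f ∈ {m_i−1, m_i, m_i+1} ∩ [−2, 2] = {-2, -1, 0} → 3 states.
Total: 4.

4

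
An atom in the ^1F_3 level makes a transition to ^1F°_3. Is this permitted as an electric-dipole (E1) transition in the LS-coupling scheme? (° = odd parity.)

allowed

Parity must change: even → odd — ✓.
ΔS = 0: S: 0 → 0 — ✓.
ΔL = 0, ±1 (not L=0↔0): L: 3 → 3, ΔL = +0 — ✓.
ΔJ = 0, ±1 (not J=0↔0): J: 3 → 3, ΔJ = +0 — ✓.
All four E1 rules are satisfied.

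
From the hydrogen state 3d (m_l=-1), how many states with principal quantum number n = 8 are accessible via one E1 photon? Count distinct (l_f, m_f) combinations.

E1 requires Δl = ±1, so l_f ∈ {1, 3}; with 0 ≤ l_f ≤ n_f−1 = 7, the allowed l_f values are {1, 3}.
For l_f = 1: m_f ∈ {m_i−1, m_i, m_i+1} ∩ [−1, 1] = {-1, 0} → 2 states.
For l_f = 3: m_f ∈ {m_i−1, m_i, m_i+1} ∩ [−3, 3] = {-2, -1, 0} → 3 states.
Total: 5.

5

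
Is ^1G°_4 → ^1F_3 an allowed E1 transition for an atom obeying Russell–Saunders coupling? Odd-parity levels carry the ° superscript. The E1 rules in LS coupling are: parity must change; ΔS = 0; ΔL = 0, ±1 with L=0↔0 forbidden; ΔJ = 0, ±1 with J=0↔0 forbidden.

Reading off the term symbols: S 0→0, L 4→3, J 4→3, parity odd→even.
Parity must change: odd → even — passes.
ΔS = 0: S: 0 → 0 — passes.
ΔL = 0, ±1 (not L=0↔0): L: 4 → 3, ΔL = -1 — passes.
ΔJ = 0, ±1 (not J=0↔0): J: 4 → 3, ΔJ = -1 — passes.
All four E1 rules are satisfied.

allowed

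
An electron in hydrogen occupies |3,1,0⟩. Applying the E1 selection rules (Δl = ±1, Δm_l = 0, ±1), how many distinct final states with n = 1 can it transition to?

E1 requires Δl = ±1, so l_f ∈ {0, 2}; with 0 ≤ l_f ≤ n_f−1 = 0, the allowed l_f values are {0}.
For l_f = 0: m_f ∈ {m_i−1, m_i, m_i+1} ∩ [−0, 0] = {0} → 1 state.
Total: 1.

1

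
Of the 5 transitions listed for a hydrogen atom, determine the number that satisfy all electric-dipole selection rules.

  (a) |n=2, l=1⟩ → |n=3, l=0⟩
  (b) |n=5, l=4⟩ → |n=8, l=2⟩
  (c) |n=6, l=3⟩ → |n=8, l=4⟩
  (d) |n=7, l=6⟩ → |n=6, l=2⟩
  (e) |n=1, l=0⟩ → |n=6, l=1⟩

(a) allowed
(b) forbidden — Δl = -2 (E1 requires Δl = ±1)
(c) allowed
(d) forbidden — Δl = -4 (E1 requires Δl = ±1)
(e) allowed
Total allowed: 3 of 5.

3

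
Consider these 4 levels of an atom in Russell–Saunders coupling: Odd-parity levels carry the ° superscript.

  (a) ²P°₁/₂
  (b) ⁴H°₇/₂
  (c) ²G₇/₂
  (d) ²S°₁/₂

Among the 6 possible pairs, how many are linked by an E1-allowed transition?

(a)–(b): forbidden (parity, ΔS, ΔL, ΔJ).
(a)–(c): forbidden (ΔL, ΔJ).
(a)–(d): forbidden (parity).
(b)–(c): forbidden (ΔS).
(b)–(d): forbidden (parity, ΔS, ΔL, ΔJ).
(c)–(d): forbidden (ΔL, ΔJ).
Allowed pairs: 0 of 6.

0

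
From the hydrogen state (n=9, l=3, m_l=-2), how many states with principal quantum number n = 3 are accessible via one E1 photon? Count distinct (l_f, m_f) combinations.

2

E1 requires Δl = ±1, so l_f ∈ {2, 4}; with 0 ≤ l_f ≤ n_f−1 = 2, the allowed l_f values are {2}.
For l_f = 2: m_f ∈ {m_i−1, m_i, m_i+1} ∩ [−2, 2] = {-2, -1} → 2 states.
Total: 2.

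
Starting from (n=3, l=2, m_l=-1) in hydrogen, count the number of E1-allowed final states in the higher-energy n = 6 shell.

5

E1 requires Δl = ±1, so l_f ∈ {1, 3}; with 0 ≤ l_f ≤ n_f−1 = 5, the allowed l_f values are {1, 3}.
For l_f = 1: m_f ∈ {m_i−1, m_i, m_i+1} ∩ [−1, 1] = {-1, 0} → 2 states.
For l_f = 3: m_f ∈ {m_i−1, m_i, m_i+1} ∩ [−3, 3] = {-2, -1, 0} → 3 states.
Total: 5.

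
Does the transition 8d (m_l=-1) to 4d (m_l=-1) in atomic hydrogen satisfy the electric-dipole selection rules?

l: 2 → 2 (Δl = +0). Δl = ±1 fails.
Δm_l = -1 − (-1) = +0. E1 requires Δm_l = 0, ±1: passes.
The transition is electric-dipole forbidden.

forbidden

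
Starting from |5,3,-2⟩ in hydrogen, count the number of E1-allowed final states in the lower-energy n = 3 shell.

E1 requires Δl = ±1, so l_f ∈ {2, 4}; with 0 ≤ l_f ≤ n_f−1 = 2, the allowed l_f values are {2}.
For l_f = 2: m_f ∈ {m_i−1, m_i, m_i+1} ∩ [−2, 2] = {-2, -1} → 2 states.
Total: 2.

2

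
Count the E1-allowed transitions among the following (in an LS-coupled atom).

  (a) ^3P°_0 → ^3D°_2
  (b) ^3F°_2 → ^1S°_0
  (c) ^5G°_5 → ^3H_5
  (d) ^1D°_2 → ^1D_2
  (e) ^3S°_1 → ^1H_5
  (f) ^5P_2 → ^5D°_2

2

(a) forbidden (parity, ΔJ fail)
(b) forbidden (parity, ΔS, ΔL, ΔJ fail)
(c) forbidden (ΔS fails)
(d) allowed
(e) forbidden (ΔS, ΔL, ΔJ fail)
(f) allowed
Total allowed: 2 of 6.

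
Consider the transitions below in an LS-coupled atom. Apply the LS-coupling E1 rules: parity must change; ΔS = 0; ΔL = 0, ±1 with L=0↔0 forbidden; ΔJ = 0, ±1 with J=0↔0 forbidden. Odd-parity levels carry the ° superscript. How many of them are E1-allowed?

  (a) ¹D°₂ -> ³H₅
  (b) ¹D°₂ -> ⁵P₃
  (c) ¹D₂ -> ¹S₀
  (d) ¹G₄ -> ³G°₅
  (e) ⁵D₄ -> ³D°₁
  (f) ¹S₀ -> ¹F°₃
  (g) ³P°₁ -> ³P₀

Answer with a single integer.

1

(a) forbidden (ΔS, ΔL, ΔJ fail)
(b) forbidden (ΔS fails)
(c) forbidden (parity, ΔL, ΔJ fail)
(d) forbidden (ΔS fails)
(e) forbidden (ΔS, ΔJ fail)
(f) forbidden (ΔL, ΔJ fail)
(g) allowed
Total allowed: 1 of 7.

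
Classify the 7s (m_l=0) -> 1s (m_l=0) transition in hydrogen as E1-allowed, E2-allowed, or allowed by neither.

neither

Δl = 0 − 0 = +0; l_i + l_f = 0.
Δm_l = +0.
E1 (Δl = ±1, |Δm_l| ≤ 1): not satisfied.
E2 (Δl = 0,±2, l_i+l_f ≥ 2, |Δm_l| ≤ 2): not satisfied.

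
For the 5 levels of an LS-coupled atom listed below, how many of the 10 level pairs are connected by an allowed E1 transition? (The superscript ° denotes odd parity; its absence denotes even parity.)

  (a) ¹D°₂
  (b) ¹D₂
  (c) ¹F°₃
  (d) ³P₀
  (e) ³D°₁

(a)–(b): allowed.
(a)–(c): forbidden (parity).
(a)–(d): forbidden (ΔS, ΔJ).
(a)–(e): forbidden (parity, ΔS).
(b)–(c): allowed.
(b)–(d): forbidden (parity, ΔS, ΔJ).
(b)–(e): forbidden (ΔS).
(c)–(d): forbidden (ΔS, ΔL, ΔJ).
(c)–(e): forbidden (parity, ΔS, ΔJ).
(d)–(e): allowed.
Allowed pairs: 3 of 10.

3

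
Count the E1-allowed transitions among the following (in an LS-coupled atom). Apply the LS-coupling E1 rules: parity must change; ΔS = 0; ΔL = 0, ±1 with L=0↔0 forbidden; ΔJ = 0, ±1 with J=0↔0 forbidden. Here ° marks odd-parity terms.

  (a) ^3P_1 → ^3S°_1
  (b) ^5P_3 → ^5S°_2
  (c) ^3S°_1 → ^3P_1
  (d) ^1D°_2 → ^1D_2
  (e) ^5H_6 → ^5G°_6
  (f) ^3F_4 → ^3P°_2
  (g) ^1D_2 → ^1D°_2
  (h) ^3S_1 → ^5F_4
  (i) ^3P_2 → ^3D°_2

7

(a) allowed
(b) allowed
(c) allowed
(d) allowed
(e) allowed
(f) forbidden (ΔL, ΔJ fail)
(g) allowed
(h) forbidden (parity, ΔS, ΔL, ΔJ fail)
(i) allowed
Total allowed: 7 of 9.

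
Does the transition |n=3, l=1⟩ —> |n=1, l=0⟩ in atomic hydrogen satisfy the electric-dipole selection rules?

allowed

Initial l = 1, final l = 0, so Δl = -1. E1 requires Δl = ±1: passes.
All E1 selection rules are satisfied.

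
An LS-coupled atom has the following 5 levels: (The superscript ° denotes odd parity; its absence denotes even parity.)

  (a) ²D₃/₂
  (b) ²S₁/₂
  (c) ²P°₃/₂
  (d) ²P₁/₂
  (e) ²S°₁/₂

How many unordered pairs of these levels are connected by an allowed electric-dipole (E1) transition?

4

(a)–(b): forbidden (parity, ΔL).
(a)–(c): allowed.
(a)–(d): forbidden (parity).
(a)–(e): forbidden (ΔL).
(b)–(c): allowed.
(b)–(d): forbidden (parity).
(b)–(e): forbidden (ΔL).
(c)–(d): allowed.
(c)–(e): forbidden (parity).
(d)–(e): allowed.
Allowed pairs: 4 of 10.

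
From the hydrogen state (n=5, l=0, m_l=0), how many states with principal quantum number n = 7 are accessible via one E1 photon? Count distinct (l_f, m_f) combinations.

3

E1 requires Δl = ±1, so l_f ∈ {-1, 1}; with 0 ≤ l_f ≤ n_f−1 = 6, the allowed l_f values are {1}.
For l_f = 1: m_f ∈ {m_i−1, m_i, m_i+1} ∩ [−1, 1] = {-1, 0, 1} → 3 states.
Total: 3.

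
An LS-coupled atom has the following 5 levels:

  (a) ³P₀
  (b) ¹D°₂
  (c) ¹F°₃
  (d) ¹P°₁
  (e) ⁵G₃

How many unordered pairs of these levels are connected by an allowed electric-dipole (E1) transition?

(a)–(b): forbidden (ΔS, ΔJ).
(a)–(c): forbidden (ΔS, ΔL, ΔJ).
(a)–(d): forbidden (ΔS).
(a)–(e): forbidden (parity, ΔS, ΔL, ΔJ).
(b)–(c): forbidden (parity).
(b)–(d): forbidden (parity).
(b)–(e): forbidden (ΔS, ΔL).
(c)–(d): forbidden (parity, ΔL, ΔJ).
(c)–(e): forbidden (ΔS).
(d)–(e): forbidden (ΔS, ΔL, ΔJ).
Allowed pairs: 0 of 10.

0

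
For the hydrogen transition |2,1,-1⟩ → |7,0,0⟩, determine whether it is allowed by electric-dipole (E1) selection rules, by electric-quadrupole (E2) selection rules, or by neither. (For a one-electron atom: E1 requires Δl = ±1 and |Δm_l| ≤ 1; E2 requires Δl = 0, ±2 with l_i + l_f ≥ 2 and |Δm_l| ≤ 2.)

E1

Δl = 0 − 1 = -1; l_i + l_f = 1.
Δm_l = +1.
E1 (Δl = ±1, |Δm_l| ≤ 1): satisfied.
E2 (Δl = 0,±2, l_i+l_f ≥ 2, |Δm_l| ≤ 2): not satisfied.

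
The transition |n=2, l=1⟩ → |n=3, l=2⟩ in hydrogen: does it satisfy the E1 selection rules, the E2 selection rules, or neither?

Δl = 2 − 1 = +1; l_i + l_f = 3.
E1 (Δl = ±1): satisfied.
E2 (Δl = 0,±2, l_i+l_f ≥ 2): not satisfied.

E1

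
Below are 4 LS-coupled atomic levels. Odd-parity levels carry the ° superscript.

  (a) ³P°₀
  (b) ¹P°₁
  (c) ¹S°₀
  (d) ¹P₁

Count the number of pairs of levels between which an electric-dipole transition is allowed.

(a)–(b): forbidden (parity, ΔS).
(a)–(c): forbidden (parity, ΔS, ΔJ).
(a)–(d): forbidden (ΔS).
(b)–(c): forbidden (parity).
(b)–(d): allowed.
(c)–(d): allowed.
Allowed pairs: 2 of 6.

2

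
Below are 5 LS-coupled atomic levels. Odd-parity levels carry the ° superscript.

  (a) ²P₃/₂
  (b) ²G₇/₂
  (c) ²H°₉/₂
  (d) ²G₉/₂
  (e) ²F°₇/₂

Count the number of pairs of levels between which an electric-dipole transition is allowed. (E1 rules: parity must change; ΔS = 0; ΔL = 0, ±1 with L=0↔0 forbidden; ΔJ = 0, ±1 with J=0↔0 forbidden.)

(a)–(b): forbidden (parity, ΔL, ΔJ).
(a)–(c): forbidden (ΔL, ΔJ).
(a)–(d): forbidden (parity, ΔL, ΔJ).
(a)–(e): forbidden (ΔL, ΔJ).
(b)–(c): allowed.
(b)–(d): forbidden (parity).
(b)–(e): allowed.
(c)–(d): allowed.
(c)–(e): forbidden (parity, ΔL).
(d)–(e): allowed.
Allowed pairs: 4 of 10.

4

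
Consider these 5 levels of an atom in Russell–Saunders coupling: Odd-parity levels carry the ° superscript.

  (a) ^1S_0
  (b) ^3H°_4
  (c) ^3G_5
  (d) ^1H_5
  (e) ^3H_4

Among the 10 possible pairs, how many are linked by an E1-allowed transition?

(a)–(b): forbidden (ΔS, ΔL, ΔJ).
(a)–(c): forbidden (parity, ΔS, ΔL, ΔJ).
(a)–(d): forbidden (parity, ΔL, ΔJ).
(a)–(e): forbidden (parity, ΔS, ΔL, ΔJ).
(b)–(c): allowed.
(b)–(d): forbidden (ΔS).
(b)–(e): allowed.
(c)–(d): forbidden (parity, ΔS).
(c)–(e): forbidden (parity).
(d)–(e): forbidden (parity, ΔS).
Allowed pairs: 2 of 10.

2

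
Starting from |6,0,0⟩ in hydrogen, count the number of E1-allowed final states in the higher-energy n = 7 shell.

3

E1 requires Δl = ±1, so l_f ∈ {-1, 1}; with 0 ≤ l_f ≤ n_f−1 = 6, the allowed l_f values are {1}.
For l_f = 1: m_f ∈ {m_i−1, m_i, m_i+1} ∩ [−1, 1] = {-1, 0, 1} → 3 states.
Total: 3.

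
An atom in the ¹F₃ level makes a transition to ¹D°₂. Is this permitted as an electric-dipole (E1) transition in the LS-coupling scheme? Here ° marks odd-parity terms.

Reading off the term symbols: S 0→0, L 3→2, J 3→2, parity even→odd.
Parity must change: even → odd — ✓.
ΔS = 0: S: 0 → 0 — ✓.
ΔL = 0, ±1 (not L=0↔0): L: 3 → 2, ΔL = -1 — ✓.
ΔJ = 0, ±1 (not J=0↔0): J: 3 → 2, ΔJ = -1 — ✓.
All four E1 rules are satisfied.

allowed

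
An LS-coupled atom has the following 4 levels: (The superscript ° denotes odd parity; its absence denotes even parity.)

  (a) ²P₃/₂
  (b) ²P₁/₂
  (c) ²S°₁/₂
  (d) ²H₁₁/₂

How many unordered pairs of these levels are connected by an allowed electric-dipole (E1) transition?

(a)–(b): forbidden (parity).
(a)–(c): allowed.
(a)–(d): forbidden (parity, ΔL, ΔJ).
(b)–(c): allowed.
(b)–(d): forbidden (parity, ΔL, ΔJ).
(c)–(d): forbidden (ΔL, ΔJ).
Allowed pairs: 2 of 6.

2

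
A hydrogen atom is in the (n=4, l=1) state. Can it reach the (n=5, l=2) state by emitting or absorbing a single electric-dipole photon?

Initial l = 1, final l = 2, so Δl = +1. E1 requires Δl = ±1: ok.
All E1 selection rules are satisfied.

allowed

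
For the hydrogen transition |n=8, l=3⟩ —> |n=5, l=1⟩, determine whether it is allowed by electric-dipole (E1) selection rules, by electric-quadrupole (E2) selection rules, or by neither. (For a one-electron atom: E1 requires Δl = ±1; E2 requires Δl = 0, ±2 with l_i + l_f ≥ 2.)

E2

Δl = 1 − 3 = -2; l_i + l_f = 4.
E1 (Δl = ±1): not satisfied.
E2 (Δl = 0,±2, l_i+l_f ≥ 2): satisfied.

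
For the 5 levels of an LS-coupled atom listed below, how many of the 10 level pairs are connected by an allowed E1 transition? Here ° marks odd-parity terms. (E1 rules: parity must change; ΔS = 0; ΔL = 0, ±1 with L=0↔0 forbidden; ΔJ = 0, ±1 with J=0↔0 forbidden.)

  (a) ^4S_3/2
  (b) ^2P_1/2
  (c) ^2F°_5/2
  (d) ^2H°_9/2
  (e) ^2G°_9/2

(a)–(b): forbidden (parity, ΔS).
(a)–(c): forbidden (ΔS, ΔL).
(a)–(d): forbidden (ΔS, ΔL, ΔJ).
(a)–(e): forbidden (ΔS, ΔL, ΔJ).
(b)–(c): forbidden (ΔL, ΔJ).
(b)–(d): forbidden (ΔL, ΔJ).
(b)–(e): forbidden (ΔL, ΔJ).
(c)–(d): forbidden (parity, ΔL, ΔJ).
(c)–(e): forbidden (parity, ΔJ).
(d)–(e): forbidden (parity).
Allowed pairs: 0 of 10.

0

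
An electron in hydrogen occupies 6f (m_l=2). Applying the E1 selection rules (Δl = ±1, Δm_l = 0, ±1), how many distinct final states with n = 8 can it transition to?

E1 requires Δl = ±1, so l_f ∈ {2, 4}; with 0 ≤ l_f ≤ n_f−1 = 7, the allowed l_f values are {2, 4}.
For l_f = 2: m_f ∈ {m_i−1, m_i, m_i+1} ∩ [−2, 2] = {1, 2} → 2 states.
For l_f = 4: m_f ∈ {m_i−1, m_i, m_i+1} ∩ [−4, 4] = {1, 2, 3} → 3 states.
Total: 5.

5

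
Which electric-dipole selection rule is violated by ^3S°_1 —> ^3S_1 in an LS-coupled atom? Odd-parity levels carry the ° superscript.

Reading off the term symbols: S 1→1, L 0→0, J 1→1, parity odd→even.
ΔL = 0, ±1 (not L=0↔0): L: 0 → 0, ΔL = +0 — violated.
ΔJ = 0, ±1 (not J=0↔0): J: 1 → 1, ΔJ = +0 — satisfied.
ΔS = 0: S: 1 → 1 — satisfied.
Parity must change: odd → even — satisfied.

the L=0 ↔ L=0 exclusion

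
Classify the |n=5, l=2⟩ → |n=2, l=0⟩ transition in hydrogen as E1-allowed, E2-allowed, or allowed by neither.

E2

Δl = 0 − 2 = -2; l_i + l_f = 2.
E1 (Δl = ±1): not satisfied.
E2 (Δl = 0,±2, l_i+l_f ≥ 2): satisfied.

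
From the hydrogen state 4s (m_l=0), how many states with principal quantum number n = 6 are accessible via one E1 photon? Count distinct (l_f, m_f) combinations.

3

E1 requires Δl = ±1, so l_f ∈ {-1, 1}; with 0 ≤ l_f ≤ n_f−1 = 5, the allowed l_f values are {1}.
For l_f = 1: m_f ∈ {m_i−1, m_i, m_i+1} ∩ [−1, 1] = {-1, 0, 1} → 3 states.
Total: 3.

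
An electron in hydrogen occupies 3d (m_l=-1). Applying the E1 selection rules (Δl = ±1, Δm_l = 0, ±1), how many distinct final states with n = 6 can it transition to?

5

E1 requires Δl = ±1, so l_f ∈ {1, 3}; with 0 ≤ l_f ≤ n_f−1 = 5, the allowed l_f values are {1, 3}.
For l_f = 1: m_f ∈ {m_i−1, m_i, m_i+1} ∩ [−1, 1] = {-1, 0} → 2 states.
For l_f = 3: m_f ∈ {m_i−1, m_i, m_i+1} ∩ [−3, 3] = {-2, -1, 0} → 3 states.
Total: 5.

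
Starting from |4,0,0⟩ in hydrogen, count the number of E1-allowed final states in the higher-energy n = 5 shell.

E1 requires Δl = ±1, so l_f ∈ {-1, 1}; with 0 ≤ l_f ≤ n_f−1 = 4, the allowed l_f values are {1}.
For l_f = 1: m_f ∈ {m_i−1, m_i, m_i+1} ∩ [−1, 1] = {-1, 0, 1} → 3 states.
Total: 3.

3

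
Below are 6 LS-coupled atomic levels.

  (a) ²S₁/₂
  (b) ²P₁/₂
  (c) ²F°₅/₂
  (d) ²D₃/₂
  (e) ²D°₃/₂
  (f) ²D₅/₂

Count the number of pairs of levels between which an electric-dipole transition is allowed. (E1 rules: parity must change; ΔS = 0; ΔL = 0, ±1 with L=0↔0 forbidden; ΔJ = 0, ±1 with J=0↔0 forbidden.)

(a)–(b): forbidden (parity).
(a)–(c): forbidden (ΔL, ΔJ).
(a)–(d): forbidden (parity, ΔL).
(a)–(e): forbidden (ΔL).
(a)–(f): forbidden (parity, ΔL, ΔJ).
(b)–(c): forbidden (ΔL, ΔJ).
(b)–(d): forbidden (parity).
(b)–(e): allowed.
(b)–(f): forbidden (parity, ΔJ).
(c)–(d): allowed.
(c)–(e): forbidden (parity).
(c)–(f): allowed.
(d)–(e): allowed.
(d)–(f): forbidden (parity).
(e)–(f): allowed.
Allowed pairs: 5 of 15.

5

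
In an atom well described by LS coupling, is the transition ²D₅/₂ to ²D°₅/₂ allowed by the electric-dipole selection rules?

Initial level: S=1/2, L=2, J=5/2, parity even. Final level: S=1/2, L=2, J=5/2, parity odd.
Parity must change: even → odd — passes.
ΔS = 0: S: 1/2 → 1/2 — passes.
ΔL = 0, ±1 (not L=0↔0): L: 2 → 2, ΔL = +0 — passes.
ΔJ = 0, ±1 (not J=0↔0): J: 5/2 → 5/2, ΔJ = +0 — passes.
All four E1 rules are satisfied.

allowed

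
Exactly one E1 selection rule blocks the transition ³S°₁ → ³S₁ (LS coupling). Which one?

Reading off the term symbols: S 1→1, L 0→0, J 1→1, parity odd→even.
ΔL = 0, ±1 (not L=0↔0): L: 0 → 0, ΔL = +0 — ✗.
ΔS = 0: S: 1 → 1 — ✓.
Parity must change: odd → even — ✓.
ΔJ = 0, ±1 (not J=0↔0): J: 1 → 1, ΔJ = +0 — ✓.

the L=0 ↔ L=0 exclusion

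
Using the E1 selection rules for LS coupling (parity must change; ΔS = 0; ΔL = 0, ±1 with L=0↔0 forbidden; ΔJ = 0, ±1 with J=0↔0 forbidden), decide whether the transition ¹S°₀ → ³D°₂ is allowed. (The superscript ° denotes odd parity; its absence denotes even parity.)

forbidden

Reading off the term symbols: S 0→1, L 0→2, J 0→2, parity odd→odd.
Parity must change: odd → odd — fails.
ΔS = 0: S: 0 → 1 — fails.
ΔL = 0, ±1 (not L=0↔0): L: 0 → 2, ΔL = +2 — fails.
ΔJ = 0, ±1 (not J=0↔0): J: 0 → 2, ΔJ = +2 — fails.
Rule(s) violated: parity, ΔS, ΔL, ΔJ.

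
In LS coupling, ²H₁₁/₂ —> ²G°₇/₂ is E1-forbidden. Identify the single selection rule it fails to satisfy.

the ΔJ = 0, ±1 rule

Initial level: S=1/2, L=5, J=11/2, parity even. Final level: S=1/2, L=4, J=7/2, parity odd.
Parity must change: even → odd — ok.
ΔJ = 0, ±1 (not J=0↔0): J: 11/2 → 7/2, ΔJ = -2 — fails.
ΔL = 0, ±1 (not L=0↔0): L: 5 → 4, ΔL = -1 — ok.
ΔS = 0: S: 1/2 → 1/2 — ok.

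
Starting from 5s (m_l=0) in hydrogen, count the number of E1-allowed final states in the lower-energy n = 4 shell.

E1 requires Δl = ±1, so l_f ∈ {-1, 1}; with 0 ≤ l_f ≤ n_f−1 = 3, the allowed l_f values are {1}.
For l_f = 1: m_f ∈ {m_i−1, m_i, m_i+1} ∩ [−1, 1] = {-1, 0, 1} → 3 states.
Total: 3.

3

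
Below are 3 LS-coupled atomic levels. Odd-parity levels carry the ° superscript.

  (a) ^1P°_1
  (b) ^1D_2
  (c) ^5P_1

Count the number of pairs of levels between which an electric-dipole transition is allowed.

1

(a)–(b): allowed.
(a)–(c): forbidden (ΔS).
(b)–(c): forbidden (parity, ΔS).
Allowed pairs: 1 of 3.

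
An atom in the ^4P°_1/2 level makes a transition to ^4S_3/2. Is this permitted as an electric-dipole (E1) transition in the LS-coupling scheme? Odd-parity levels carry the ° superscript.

allowed

Initial level: S=3/2, L=1, J=1/2, parity odd. Final level: S=3/2, L=0, J=3/2, parity even.
ΔJ = 0, ±1 (not J=0↔0): J: 1/2 → 3/2, ΔJ = +1 — ✓.
ΔS = 0: S: 3/2 → 3/2 — ✓.
ΔL = 0, ±1 (not L=0↔0): L: 1 → 0, ΔL = -1 — ✓.
Parity must change: odd → even — ✓.
All four E1 rules are satisfied.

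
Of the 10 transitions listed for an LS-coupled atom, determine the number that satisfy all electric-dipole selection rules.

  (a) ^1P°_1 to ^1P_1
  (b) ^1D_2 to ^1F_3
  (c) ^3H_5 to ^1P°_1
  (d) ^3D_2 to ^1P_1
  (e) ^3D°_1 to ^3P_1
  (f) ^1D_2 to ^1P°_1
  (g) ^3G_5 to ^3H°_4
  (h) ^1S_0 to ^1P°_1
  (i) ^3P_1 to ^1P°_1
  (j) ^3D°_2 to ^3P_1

(a) allowed
(b) forbidden (parity fails)
(c) forbidden (ΔS, ΔL, ΔJ fail)
(d) forbidden (parity, ΔS fail)
(e) allowed
(f) allowed
(g) allowed
(h) allowed
(i) forbidden (ΔS fails)
(j) allowed
Total allowed: 6 of 10.

6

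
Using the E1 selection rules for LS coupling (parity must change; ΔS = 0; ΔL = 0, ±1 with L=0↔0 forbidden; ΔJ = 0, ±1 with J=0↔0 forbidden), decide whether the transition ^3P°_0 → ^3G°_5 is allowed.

Parity must change: odd → odd — fails.
ΔS = 0: S: 1 → 1 — passes.
ΔL = 0, ±1 (not L=0↔0): L: 1 → 4, ΔL = +3 — fails.
ΔJ = 0, ±1 (not J=0↔0): J: 0 → 5, ΔJ = +5 — fails.
Rule(s) violated: parity, ΔL, ΔJ.

forbidden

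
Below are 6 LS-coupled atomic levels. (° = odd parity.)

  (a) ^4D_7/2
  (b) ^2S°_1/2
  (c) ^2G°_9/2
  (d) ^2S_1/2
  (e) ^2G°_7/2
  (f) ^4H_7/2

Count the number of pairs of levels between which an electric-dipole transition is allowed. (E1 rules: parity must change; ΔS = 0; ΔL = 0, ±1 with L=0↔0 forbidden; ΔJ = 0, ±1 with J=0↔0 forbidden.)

0

(a)–(b): forbidden (ΔS, ΔL, ΔJ).
(a)–(c): forbidden (ΔS, ΔL).
(a)–(d): forbidden (parity, ΔS, ΔL, ΔJ).
(a)–(e): forbidden (ΔS, ΔL).
(a)–(f): forbidden (parity, ΔL).
(b)–(c): forbidden (parity, ΔL, ΔJ).
(b)–(d): forbidden (ΔL).
(b)–(e): forbidden (parity, ΔL, ΔJ).
(b)–(f): forbidden (ΔS, ΔL, ΔJ).
(c)–(d): forbidden (ΔL, ΔJ).
(c)–(e): forbidden (parity).
(c)–(f): forbidden (ΔS).
(d)–(e): forbidden (ΔL, ΔJ).
(d)–(f): forbidden (parity, ΔS, ΔL, ΔJ).
(e)–(f): forbidden (ΔS).
Allowed pairs: 0 of 15.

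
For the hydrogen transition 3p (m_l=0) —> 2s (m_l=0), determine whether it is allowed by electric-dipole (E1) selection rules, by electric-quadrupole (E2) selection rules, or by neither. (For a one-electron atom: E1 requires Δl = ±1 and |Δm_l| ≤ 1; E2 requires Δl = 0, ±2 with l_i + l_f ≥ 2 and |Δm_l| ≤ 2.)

Δl = 0 − 1 = -1; l_i + l_f = 1.
Δm_l = +0.
E1 (Δl = ±1, |Δm_l| ≤ 1): satisfied.
E2 (Δl = 0,±2, l_i+l_f ≥ 2, |Δm_l| ≤ 2): not satisfied.

E1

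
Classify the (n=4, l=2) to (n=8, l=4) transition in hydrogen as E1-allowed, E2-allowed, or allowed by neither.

Δl = 4 − 2 = +2; l_i + l_f = 6.
E1 (Δl = ±1): not satisfied.
E2 (Δl = 0,±2, l_i+l_f ≥ 2): satisfied.

E2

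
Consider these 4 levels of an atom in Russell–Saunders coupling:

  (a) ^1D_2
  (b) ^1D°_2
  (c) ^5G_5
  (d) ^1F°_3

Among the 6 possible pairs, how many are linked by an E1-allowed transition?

(a)–(b): allowed.
(a)–(c): forbidden (parity, ΔS, ΔL, ΔJ).
(a)–(d): allowed.
(b)–(c): forbidden (ΔS, ΔL, ΔJ).
(b)–(d): forbidden (parity).
(c)–(d): forbidden (ΔS, ΔJ).
Allowed pairs: 2 of 6.

2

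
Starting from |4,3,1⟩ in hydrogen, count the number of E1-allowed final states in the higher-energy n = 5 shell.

6

E1 requires Δl = ±1, so l_f ∈ {2, 4}; with 0 ≤ l_f ≤ n_f−1 = 4, the allowed l_f values are {2, 4}.
For l_f = 2: m_f ∈ {m_i−1, m_i, m_i+1} ∩ [−2, 2] = {0, 1, 2} → 3 states.
For l_f = 4: m_f ∈ {m_i−1, m_i, m_i+1} ∩ [−4, 4] = {0, 1, 2} → 3 states.
Total: 6.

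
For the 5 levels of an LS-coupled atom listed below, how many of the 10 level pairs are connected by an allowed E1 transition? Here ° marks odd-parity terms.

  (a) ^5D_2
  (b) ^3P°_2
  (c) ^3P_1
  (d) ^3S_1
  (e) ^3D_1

(a)–(b): forbidden (ΔS).
(a)–(c): forbidden (parity, ΔS).
(a)–(d): forbidden (parity, ΔS, ΔL).
(a)–(e): forbidden (parity, ΔS).
(b)–(c): allowed.
(b)–(d): allowed.
(b)–(e): allowed.
(c)–(d): forbidden (parity).
(c)–(e): forbidden (parity).
(d)–(e): forbidden (parity, ΔL).
Allowed pairs: 3 of 10.

3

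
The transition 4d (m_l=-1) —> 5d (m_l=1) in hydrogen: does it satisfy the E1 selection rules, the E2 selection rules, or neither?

E2

Δl = 2 − 2 = +0; l_i + l_f = 4.
Δm_l = +2.
E1 (Δl = ±1, |Δm_l| ≤ 1): not satisfied.
E2 (Δl = 0,±2, l_i+l_f ≥ 2, |Δm_l| ≤ 2): satisfied.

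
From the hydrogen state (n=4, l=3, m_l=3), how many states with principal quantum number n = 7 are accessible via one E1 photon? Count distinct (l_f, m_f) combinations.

4

E1 requires Δl = ±1, so l_f ∈ {2, 4}; with 0 ≤ l_f ≤ n_f−1 = 6, the allowed l_f values are {2, 4}.
For l_f = 2: m_f ∈ {m_i−1, m_i, m_i+1} ∩ [−2, 2] = {2} → 1 state.
For l_f = 4: m_f ∈ {m_i−1, m_i, m_i+1} ∩ [−4, 4] = {2, 3, 4} → 3 states.
Total: 4.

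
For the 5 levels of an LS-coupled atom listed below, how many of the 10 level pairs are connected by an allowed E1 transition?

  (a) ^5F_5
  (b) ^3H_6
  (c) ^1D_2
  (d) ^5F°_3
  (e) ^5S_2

(a)–(b): forbidden (parity, ΔS, ΔL).
(a)–(c): forbidden (parity, ΔS, ΔJ).
(a)–(d): forbidden (ΔJ).
(a)–(e): forbidden (parity, ΔL, ΔJ).
(b)–(c): forbidden (parity, ΔS, ΔL, ΔJ).
(b)–(d): forbidden (ΔS, ΔL, ΔJ).
(b)–(e): forbidden (parity, ΔS, ΔL, ΔJ).
(c)–(d): forbidden (ΔS).
(c)–(e): forbidden (parity, ΔS, ΔL).
(d)–(e): forbidden (ΔL).
Allowed pairs: 0 of 10.

0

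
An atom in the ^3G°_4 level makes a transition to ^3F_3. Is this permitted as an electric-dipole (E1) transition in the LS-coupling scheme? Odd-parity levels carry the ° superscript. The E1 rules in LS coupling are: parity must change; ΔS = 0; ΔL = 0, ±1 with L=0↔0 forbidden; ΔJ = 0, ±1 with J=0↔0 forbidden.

allowed

Reading off the term symbols: S 1→1, L 4→3, J 4→3, parity odd→even.
Parity must change: odd → even — passes.
ΔS = 0: S: 1 → 1 — passes.
ΔL = 0, ±1 (not L=0↔0): L: 4 → 3, ΔL = -1 — passes.
ΔJ = 0, ±1 (not J=0↔0): J: 4 → 3, ΔJ = -1 — passes.
All four E1 rules are satisfied.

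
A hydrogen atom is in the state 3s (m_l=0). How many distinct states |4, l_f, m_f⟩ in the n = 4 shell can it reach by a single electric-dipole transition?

3

E1 requires Δl = ±1, so l_f ∈ {-1, 1}; with 0 ≤ l_f ≤ n_f−1 = 3, the allowed l_f values are {1}.
For l_f = 1: m_f ∈ {m_i−1, m_i, m_i+1} ∩ [−1, 1] = {-1, 0, 1} → 3 states.
Total: 3.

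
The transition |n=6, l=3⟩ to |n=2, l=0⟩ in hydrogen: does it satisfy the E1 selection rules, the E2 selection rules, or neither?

neither

Δl = 0 − 3 = -3; l_i + l_f = 3.
E1 (Δl = ±1): not satisfied.
E2 (Δl = 0,±2, l_i+l_f ≥ 2): not satisfied.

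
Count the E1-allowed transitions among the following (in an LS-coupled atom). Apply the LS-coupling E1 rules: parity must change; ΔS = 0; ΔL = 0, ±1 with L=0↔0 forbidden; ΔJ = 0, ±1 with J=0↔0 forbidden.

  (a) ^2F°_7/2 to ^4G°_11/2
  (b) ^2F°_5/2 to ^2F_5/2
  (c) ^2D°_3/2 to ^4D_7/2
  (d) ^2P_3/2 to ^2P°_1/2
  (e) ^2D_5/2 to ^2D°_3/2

(a) forbidden (parity, ΔS, ΔJ fail)
(b) allowed
(c) forbidden (ΔS, ΔJ fail)
(d) allowed
(e) allowed
Total allowed: 3 of 5.

3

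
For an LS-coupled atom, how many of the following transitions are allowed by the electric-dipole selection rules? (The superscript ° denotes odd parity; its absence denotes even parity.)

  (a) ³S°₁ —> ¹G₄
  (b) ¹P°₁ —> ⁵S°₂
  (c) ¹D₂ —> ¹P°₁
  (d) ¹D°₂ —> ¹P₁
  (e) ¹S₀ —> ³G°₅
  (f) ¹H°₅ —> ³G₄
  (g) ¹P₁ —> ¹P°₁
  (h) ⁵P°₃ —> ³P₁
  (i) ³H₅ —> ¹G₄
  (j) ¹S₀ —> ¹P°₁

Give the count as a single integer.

(a) forbidden (ΔS, ΔL, ΔJ fail)
(b) forbidden (parity, ΔS fail)
(c) allowed
(d) allowed
(e) forbidden (ΔS, ΔL, ΔJ fail)
(f) forbidden (ΔS fails)
(g) allowed
(h) forbidden (ΔS, ΔJ fail)
(i) forbidden (parity, ΔS fail)
(j) allowed
Total allowed: 4 of 10.

4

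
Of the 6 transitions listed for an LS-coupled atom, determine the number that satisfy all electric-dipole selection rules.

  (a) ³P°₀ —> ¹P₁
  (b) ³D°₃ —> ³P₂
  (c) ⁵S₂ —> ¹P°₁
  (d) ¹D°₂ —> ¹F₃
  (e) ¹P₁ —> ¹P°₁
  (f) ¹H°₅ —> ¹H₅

(a) forbidden (ΔS fails)
(b) allowed
(c) forbidden (ΔS fails)
(d) allowed
(e) allowed
(f) allowed
Total allowed: 4 of 6.

4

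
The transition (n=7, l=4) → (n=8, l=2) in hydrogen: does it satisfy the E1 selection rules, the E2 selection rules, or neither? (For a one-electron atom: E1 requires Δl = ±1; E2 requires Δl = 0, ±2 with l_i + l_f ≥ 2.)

E2

Δl = 2 − 4 = -2; l_i + l_f = 6.
E1 (Δl = ±1): not satisfied.
E2 (Δl = 0,±2, l_i+l_f ≥ 2): satisfied.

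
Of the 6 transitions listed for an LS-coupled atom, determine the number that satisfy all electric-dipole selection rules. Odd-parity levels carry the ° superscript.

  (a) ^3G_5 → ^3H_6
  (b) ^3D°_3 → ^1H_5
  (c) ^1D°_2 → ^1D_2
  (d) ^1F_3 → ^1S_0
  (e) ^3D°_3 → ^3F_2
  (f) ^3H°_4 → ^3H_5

3

(a) forbidden (parity fails)
(b) forbidden (ΔS, ΔL, ΔJ fail)
(c) allowed
(d) forbidden (parity, ΔL, ΔJ fail)
(e) allowed
(f) allowed
Total allowed: 3 of 6.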